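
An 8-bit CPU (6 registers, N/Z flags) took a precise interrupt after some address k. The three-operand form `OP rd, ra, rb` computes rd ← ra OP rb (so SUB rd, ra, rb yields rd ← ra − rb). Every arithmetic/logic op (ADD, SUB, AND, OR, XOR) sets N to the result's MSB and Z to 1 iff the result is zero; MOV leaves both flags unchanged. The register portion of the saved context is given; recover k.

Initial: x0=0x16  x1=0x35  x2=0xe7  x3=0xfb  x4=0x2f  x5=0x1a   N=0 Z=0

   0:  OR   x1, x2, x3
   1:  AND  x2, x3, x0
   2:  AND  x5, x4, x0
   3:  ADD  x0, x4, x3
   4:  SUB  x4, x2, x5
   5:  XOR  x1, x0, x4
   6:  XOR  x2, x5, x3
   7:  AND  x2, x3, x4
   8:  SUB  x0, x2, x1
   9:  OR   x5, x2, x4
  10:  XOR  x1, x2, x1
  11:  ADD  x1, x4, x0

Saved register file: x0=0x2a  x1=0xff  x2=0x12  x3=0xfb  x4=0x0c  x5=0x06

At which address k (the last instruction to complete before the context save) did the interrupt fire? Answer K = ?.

after  0: x0=0x16 x1=0xff x2=0xe7 x3=0xfb x4=0x2f x5=0x1a  N=1 Z=0
after  1: x0=0x16 x1=0xff x2=0x12 x3=0xfb x4=0x2f x5=0x1a  N=0 Z=0
after  2: x0=0x16 x1=0xff x2=0x12 x3=0xfb x4=0x2f x5=0x06  N=0 Z=0
after  3: x0=0x2a x1=0xff x2=0x12 x3=0xfb x4=0x2f x5=0x06  N=0 Z=0
after  4: x0=0x2a x1=0xff x2=0x12 x3=0xfb x4=0x0c x5=0x06  N=0 Z=0
-- IRQ taken; context saved, return-PC = 5 --

K = 4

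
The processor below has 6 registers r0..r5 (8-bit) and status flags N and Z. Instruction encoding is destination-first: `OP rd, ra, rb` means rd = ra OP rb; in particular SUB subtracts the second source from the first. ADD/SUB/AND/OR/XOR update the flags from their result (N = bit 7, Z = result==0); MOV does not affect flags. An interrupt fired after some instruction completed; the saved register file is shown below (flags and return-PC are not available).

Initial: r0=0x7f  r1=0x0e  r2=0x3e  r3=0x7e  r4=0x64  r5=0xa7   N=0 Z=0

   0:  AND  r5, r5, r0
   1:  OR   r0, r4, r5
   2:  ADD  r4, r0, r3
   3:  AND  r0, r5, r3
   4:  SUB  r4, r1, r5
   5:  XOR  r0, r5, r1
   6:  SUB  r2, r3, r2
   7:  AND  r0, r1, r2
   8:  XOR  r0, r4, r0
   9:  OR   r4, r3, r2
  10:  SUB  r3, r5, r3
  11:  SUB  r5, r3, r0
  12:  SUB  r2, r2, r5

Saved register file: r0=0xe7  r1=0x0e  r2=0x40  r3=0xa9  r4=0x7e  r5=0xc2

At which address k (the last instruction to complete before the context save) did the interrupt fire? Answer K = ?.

after  0: r0=0x7f r1=0x0e r2=0x3e r3=0x7e r4=0x64 r5=0x27  N=0 Z=0
after  1: r0=0x67 r1=0x0e r2=0x3e r3=0x7e r4=0x64 r5=0x27  N=0 Z=0
after  2: r0=0x67 r1=0x0e r2=0x3e r3=0x7e r4=0xe5 r5=0x27  N=1 Z=0
after  3: r0=0x26 r1=0x0e r2=0x3e r3=0x7e r4=0xe5 r5=0x27  N=0 Z=0
after  4: r0=0x26 r1=0x0e r2=0x3e r3=0x7e r4=0xe7 r5=0x27  N=1 Z=0
after  5: r0=0x29 r1=0x0e r2=0x3e r3=0x7e r4=0xe7 r5=0x27  N=0 Z=0
after  6: r0=0x29 r1=0x0e r2=0x40 r3=0x7e r4=0xe7 r5=0x27  N=0 Z=0
after  7: r0=0x00 r1=0x0e r2=0x40 r3=0x7e r4=0xe7 r5=0x27  N=0 Z=1
after  8: r0=0xe7 r1=0x0e r2=0x40 r3=0x7e r4=0xe7 r5=0x27  N=1 Z=0
after  9: r0=0xe7 r1=0x0e r2=0x40 r3=0x7e r4=0x7e r5=0x27  N=0 Z=0
after 10: r0=0xe7 r1=0x0e r2=0x40 r3=0xa9 r4=0x7e r5=0x27  N=1 Z=0
after 11: r0=0xe7 r1=0x0e r2=0x40 r3=0xa9 r4=0x7e r5=0xc2  N=1 Z=0
-- IRQ taken; context saved, return-PC = 12 --

K = 11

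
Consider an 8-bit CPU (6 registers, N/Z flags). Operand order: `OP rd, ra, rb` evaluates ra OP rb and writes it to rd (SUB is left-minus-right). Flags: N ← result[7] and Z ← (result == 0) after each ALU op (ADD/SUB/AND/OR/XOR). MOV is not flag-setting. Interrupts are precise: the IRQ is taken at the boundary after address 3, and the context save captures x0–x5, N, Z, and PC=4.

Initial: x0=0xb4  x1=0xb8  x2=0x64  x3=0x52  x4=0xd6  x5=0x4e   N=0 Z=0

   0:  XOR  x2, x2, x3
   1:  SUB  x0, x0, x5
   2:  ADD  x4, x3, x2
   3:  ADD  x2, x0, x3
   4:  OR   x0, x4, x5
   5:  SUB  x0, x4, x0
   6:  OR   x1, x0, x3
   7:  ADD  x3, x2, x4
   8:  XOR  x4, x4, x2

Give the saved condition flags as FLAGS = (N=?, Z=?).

FLAGS = (N=1, Z=0)

after  0: x0=0xb4 x1=0xb8 x2=0x36 x3=0x52 x4=0xd6 x5=0x4e  N=0 Z=0
after  1: x0=0x66 x1=0xb8 x2=0x36 x3=0x52 x4=0xd6 x5=0x4e  N=0 Z=0
after  2: x0=0x66 x1=0xb8 x2=0x36 x3=0x52 x4=0x88 x5=0x4e  N=1 Z=0
after  3: x0=0x66 x1=0xb8 x2=0xb8 x3=0x52 x4=0x88 x5=0x4e  N=1 Z=0
-- IRQ taken; context saved, return-PC = 4 --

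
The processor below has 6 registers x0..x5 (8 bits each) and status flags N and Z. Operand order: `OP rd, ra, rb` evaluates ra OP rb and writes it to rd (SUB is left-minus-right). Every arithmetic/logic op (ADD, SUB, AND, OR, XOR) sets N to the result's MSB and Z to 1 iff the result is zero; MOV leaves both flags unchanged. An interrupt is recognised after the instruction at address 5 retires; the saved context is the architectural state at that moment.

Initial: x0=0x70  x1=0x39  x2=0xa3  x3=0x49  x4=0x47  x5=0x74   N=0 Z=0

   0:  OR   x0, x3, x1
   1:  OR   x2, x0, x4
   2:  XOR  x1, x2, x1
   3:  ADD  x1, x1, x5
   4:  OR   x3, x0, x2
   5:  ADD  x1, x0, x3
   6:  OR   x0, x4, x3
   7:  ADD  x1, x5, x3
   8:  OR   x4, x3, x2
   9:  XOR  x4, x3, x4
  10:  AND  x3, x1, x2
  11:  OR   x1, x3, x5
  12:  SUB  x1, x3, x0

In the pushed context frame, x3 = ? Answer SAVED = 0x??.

after  0: x0=0x79 x1=0x39 x2=0xa3 x3=0x49 x4=0x47 x5=0x74  N=0 Z=0
after  1: x0=0x79 x1=0x39 x2=0x7f x3=0x49 x4=0x47 x5=0x74  N=0 Z=0
after  2: x0=0x79 x1=0x46 x2=0x7f x3=0x49 x4=0x47 x5=0x74  N=0 Z=0
after  3: x0=0x79 x1=0xba x2=0x7f x3=0x49 x4=0x47 x5=0x74  N=1 Z=0
after  4: x0=0x79 x1=0xba x2=0x7f x3=0x7f x4=0x47 x5=0x74  N=0 Z=0
after  5: x0=0x79 x1=0xf8 x2=0x7f x3=0x7f x4=0x47 x5=0x74  N=1 Z=0
-- IRQ taken; context saved, return-PC = 6 --

SAVED = 0x7f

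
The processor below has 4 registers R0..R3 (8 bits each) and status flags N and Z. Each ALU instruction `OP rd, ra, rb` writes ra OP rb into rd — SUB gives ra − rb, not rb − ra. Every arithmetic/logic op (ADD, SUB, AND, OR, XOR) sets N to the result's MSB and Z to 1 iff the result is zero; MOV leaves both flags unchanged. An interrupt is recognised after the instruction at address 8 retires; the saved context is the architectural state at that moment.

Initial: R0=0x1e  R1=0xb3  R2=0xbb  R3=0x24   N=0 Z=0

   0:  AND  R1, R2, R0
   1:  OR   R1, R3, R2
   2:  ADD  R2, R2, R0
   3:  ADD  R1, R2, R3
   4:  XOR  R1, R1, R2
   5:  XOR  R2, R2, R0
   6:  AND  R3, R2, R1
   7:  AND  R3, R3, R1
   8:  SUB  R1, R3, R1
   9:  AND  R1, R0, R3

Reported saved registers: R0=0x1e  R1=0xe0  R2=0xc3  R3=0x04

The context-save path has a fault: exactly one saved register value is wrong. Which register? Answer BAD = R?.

BAD = R2

after  0: R0=0x1e R1=0x1a R2=0xbb R3=0x24  N=0 Z=0
after  1: R0=0x1e R1=0xbf R2=0xbb R3=0x24  N=1 Z=0
after  2: R0=0x1e R1=0xbf R2=0xd9 R3=0x24  N=1 Z=0
after  3: R0=0x1e R1=0xfd R2=0xd9 R3=0x24  N=1 Z=0
after  4: R0=0x1e R1=0x24 R2=0xd9 R3=0x24  N=0 Z=0
after  5: R0=0x1e R1=0x24 R2=0xc7 R3=0x24  N=1 Z=0
after  6: R0=0x1e R1=0x24 R2=0xc7 R3=0x04  N=0 Z=0
after  7: R0=0x1e R1=0x24 R2=0xc7 R3=0x04  N=0 Z=0
after  8: R0=0x1e R1=0xe0 R2=0xc7 R3=0x04  N=1 Z=0
-- IRQ taken; context saved, return-PC = 9 --
mismatch: R2: reported 0xc3 vs actual 0xc7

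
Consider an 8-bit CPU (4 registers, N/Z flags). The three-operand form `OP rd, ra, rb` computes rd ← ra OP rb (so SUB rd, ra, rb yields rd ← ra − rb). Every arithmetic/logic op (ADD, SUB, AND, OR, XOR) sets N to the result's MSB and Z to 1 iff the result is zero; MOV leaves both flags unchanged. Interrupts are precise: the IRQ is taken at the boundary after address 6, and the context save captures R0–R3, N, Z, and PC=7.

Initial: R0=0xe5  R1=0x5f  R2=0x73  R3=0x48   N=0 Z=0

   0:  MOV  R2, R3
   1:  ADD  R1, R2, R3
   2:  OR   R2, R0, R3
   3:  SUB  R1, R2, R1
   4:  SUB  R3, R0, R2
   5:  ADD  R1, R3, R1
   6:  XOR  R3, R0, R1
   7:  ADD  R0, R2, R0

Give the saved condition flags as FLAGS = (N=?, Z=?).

FLAGS = (N=1, Z=0)

after  0: R0=0xe5 R1=0x5f R2=0x48 R3=0x48  N=0 Z=0
after  1: R0=0xe5 R1=0x90 R2=0x48 R3=0x48  N=1 Z=0
after  2: R0=0xe5 R1=0x90 R2=0xed R3=0x48  N=1 Z=0
after  3: R0=0xe5 R1=0x5d R2=0xed R3=0x48  N=0 Z=0
after  4: R0=0xe5 R1=0x5d R2=0xed R3=0xf8  N=1 Z=0
after  5: R0=0xe5 R1=0x55 R2=0xed R3=0xf8  N=0 Z=0
after  6: R0=0xe5 R1=0x55 R2=0xed R3=0xb0  N=1 Z=0
-- IRQ taken; context saved, return-PC = 7 --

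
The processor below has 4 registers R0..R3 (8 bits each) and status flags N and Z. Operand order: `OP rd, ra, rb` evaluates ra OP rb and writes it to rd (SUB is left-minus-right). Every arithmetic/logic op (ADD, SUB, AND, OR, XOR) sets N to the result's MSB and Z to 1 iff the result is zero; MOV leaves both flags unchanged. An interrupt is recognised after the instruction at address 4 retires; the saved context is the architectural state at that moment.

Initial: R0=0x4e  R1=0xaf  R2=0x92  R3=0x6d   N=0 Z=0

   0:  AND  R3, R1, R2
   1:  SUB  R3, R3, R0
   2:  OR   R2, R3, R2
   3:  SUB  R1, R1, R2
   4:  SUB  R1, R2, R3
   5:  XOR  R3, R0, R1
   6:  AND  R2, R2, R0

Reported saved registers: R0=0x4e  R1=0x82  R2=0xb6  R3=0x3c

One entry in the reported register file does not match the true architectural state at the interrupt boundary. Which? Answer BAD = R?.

after  0: R0=0x4e R1=0xaf R2=0x92 R3=0x82  N=1 Z=0
after  1: R0=0x4e R1=0xaf R2=0x92 R3=0x34  N=0 Z=0
after  2: R0=0x4e R1=0xaf R2=0xb6 R3=0x34  N=1 Z=0
after  3: R0=0x4e R1=0xf9 R2=0xb6 R3=0x34  N=1 Z=0
after  4: R0=0x4e R1=0x82 R2=0xb6 R3=0x34  N=1 Z=0
-- IRQ taken; context saved, return-PC = 5 --
mismatch: R3: reported 0x3c vs actual 0x34

BAD = R3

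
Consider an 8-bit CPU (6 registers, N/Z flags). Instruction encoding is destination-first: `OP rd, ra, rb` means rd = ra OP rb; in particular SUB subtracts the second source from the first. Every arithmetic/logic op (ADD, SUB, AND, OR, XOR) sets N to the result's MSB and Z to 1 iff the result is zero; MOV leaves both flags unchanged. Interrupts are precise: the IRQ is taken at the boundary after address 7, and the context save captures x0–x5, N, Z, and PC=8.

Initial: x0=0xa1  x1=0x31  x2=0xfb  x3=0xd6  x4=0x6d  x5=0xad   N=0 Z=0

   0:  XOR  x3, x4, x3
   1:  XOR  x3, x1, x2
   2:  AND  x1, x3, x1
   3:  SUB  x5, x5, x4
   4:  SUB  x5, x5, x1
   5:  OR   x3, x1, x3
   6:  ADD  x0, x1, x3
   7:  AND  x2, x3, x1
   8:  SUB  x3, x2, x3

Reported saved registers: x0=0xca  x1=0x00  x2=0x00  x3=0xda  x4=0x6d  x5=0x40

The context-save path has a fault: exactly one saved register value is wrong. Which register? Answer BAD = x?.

after  0: x0=0xa1 x1=0x31 x2=0xfb x3=0xbb x4=0x6d x5=0xad  N=1 Z=0
after  1: x0=0xa1 x1=0x31 x2=0xfb x3=0xca x4=0x6d x5=0xad  N=1 Z=0
after  2: x0=0xa1 x1=0x00 x2=0xfb x3=0xca x4=0x6d x5=0xad  N=0 Z=1
after  3: x0=0xa1 x1=0x00 x2=0xfb x3=0xca x4=0x6d x5=0x40  N=0 Z=0
after  4: x0=0xa1 x1=0x00 x2=0xfb x3=0xca x4=0x6d x5=0x40  N=0 Z=0
after  5: x0=0xa1 x1=0x00 x2=0xfb x3=0xca x4=0x6d x5=0x40  N=1 Z=0
after  6: x0=0xca x1=0x00 x2=0xfb x3=0xca x4=0x6d x5=0x40  N=1 Z=0
after  7: x0=0xca x1=0x00 x2=0x00 x3=0xca x4=0x6d x5=0x40  N=0 Z=1
-- IRQ taken; context saved, return-PC = 8 --
mismatch: x3: reported 0xda vs actual 0xca

BAD = x3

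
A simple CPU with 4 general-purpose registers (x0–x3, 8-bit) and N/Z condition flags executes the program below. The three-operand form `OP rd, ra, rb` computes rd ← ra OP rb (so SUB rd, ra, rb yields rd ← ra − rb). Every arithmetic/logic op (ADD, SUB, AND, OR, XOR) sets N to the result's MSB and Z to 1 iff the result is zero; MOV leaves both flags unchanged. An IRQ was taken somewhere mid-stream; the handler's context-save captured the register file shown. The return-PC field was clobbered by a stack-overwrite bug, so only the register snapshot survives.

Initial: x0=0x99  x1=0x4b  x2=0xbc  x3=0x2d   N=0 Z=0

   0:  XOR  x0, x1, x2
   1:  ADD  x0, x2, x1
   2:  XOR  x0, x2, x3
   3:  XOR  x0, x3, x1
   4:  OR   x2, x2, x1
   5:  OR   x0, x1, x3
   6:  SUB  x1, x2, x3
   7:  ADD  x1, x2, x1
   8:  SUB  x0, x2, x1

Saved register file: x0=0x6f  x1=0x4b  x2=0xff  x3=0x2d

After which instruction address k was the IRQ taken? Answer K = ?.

after  0: x0=0xf7 x1=0x4b x2=0xbc x3=0x2d  N=1 Z=0
after  1: x0=0x07 x1=0x4b x2=0xbc x3=0x2d  N=0 Z=0
after  2: x0=0x91 x1=0x4b x2=0xbc x3=0x2d  N=1 Z=0
after  3: x0=0x66 x1=0x4b x2=0xbc x3=0x2d  N=0 Z=0
after  4: x0=0x66 x1=0x4b x2=0xff x3=0x2d  N=1 Z=0
after  5: x0=0x6f x1=0x4b x2=0xff x3=0x2d  N=0 Z=0
-- IRQ taken; context saved, return-PC = 6 --

K = 5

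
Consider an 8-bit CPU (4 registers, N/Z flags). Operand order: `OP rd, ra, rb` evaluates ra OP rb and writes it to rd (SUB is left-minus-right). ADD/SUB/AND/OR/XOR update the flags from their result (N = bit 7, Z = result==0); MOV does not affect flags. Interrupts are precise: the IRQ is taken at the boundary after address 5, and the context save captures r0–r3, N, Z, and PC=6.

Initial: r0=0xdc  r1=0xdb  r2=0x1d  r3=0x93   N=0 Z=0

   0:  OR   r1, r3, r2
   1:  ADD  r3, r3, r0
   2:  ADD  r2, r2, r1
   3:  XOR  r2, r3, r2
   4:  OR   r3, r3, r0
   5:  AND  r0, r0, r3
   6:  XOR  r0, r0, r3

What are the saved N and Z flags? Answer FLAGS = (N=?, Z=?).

after  0: r0=0xdc r1=0x9f r2=0x1d r3=0x93  N=1 Z=0
after  1: r0=0xdc r1=0x9f r2=0x1d r3=0x6f  N=0 Z=0
after  2: r0=0xdc r1=0x9f r2=0xbc r3=0x6f  N=1 Z=0
after  3: r0=0xdc r1=0x9f r2=0xd3 r3=0x6f  N=1 Z=0
after  4: r0=0xdc r1=0x9f r2=0xd3 r3=0xff  N=1 Z=0
after  5: r0=0xdc r1=0x9f r2=0xd3 r3=0xff  N=1 Z=0
-- IRQ taken; context saved, return-PC = 6 --

FLAGS = (N=1, Z=0)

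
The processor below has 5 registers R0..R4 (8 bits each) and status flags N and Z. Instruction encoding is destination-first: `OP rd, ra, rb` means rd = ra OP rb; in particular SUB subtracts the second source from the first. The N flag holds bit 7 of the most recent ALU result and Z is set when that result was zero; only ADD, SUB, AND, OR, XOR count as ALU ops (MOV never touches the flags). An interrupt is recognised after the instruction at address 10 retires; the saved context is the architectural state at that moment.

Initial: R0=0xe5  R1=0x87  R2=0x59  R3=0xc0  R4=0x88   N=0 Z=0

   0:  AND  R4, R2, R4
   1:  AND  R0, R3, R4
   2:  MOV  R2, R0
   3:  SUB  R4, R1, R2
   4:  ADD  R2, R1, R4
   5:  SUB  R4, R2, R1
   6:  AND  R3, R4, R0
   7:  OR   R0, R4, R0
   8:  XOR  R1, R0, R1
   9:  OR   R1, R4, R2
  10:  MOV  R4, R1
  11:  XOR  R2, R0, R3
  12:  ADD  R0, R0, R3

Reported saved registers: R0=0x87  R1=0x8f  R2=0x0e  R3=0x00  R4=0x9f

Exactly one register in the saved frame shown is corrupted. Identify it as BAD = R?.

after  0: R0=0xe5 R1=0x87 R2=0x59 R3=0xc0 R4=0x08  N=0 Z=0
after  1: R0=0x00 R1=0x87 R2=0x59 R3=0xc0 R4=0x08  N=0 Z=1
after  2: R0=0x00 R1=0x87 R2=0x00 R3=0xc0 R4=0x08  N=0 Z=1
after  3: R0=0x00 R1=0x87 R2=0x00 R3=0xc0 R4=0x87  N=1 Z=0
after  4: R0=0x00 R1=0x87 R2=0x0e R3=0xc0 R4=0x87  N=0 Z=0
after  5: R0=0x00 R1=0x87 R2=0x0e R3=0xc0 R4=0x87  N=1 Z=0
after  6: R0=0x00 R1=0x87 R2=0x0e R3=0x00 R4=0x87  N=0 Z=1
after  7: R0=0x87 R1=0x87 R2=0x0e R3=0x00 R4=0x87  N=1 Z=0
after  8: R0=0x87 R1=0x00 R2=0x0e R3=0x00 R4=0x87  N=0 Z=1
after  9: R0=0x87 R1=0x8f R2=0x0e R3=0x00 R4=0x87  N=1 Z=0
after 10: R0=0x87 R1=0x8f R2=0x0e R3=0x00 R4=0x8f  N=1 Z=0
-- IRQ taken; context saved, return-PC = 11 --
mismatch: R4: reported 0x9f vs actual 0x8f

BAD = R4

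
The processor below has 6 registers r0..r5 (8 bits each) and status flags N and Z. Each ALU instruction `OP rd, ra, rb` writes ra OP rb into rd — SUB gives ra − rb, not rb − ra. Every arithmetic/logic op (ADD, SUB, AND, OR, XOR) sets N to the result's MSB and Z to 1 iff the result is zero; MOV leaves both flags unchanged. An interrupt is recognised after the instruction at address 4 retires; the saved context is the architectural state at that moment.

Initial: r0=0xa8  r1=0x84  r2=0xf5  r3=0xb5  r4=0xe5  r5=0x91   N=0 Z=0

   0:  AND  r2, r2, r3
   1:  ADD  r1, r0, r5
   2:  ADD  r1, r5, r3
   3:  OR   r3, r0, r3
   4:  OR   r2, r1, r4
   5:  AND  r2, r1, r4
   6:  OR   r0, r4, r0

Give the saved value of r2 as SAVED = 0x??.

SAVED = 0xe7

after  0: r0=0xa8 r1=0x84 r2=0xb5 r3=0xb5 r4=0xe5 r5=0x91  N=1 Z=0
after  1: r0=0xa8 r1=0x39 r2=0xb5 r3=0xb5 r4=0xe5 r5=0x91  N=0 Z=0
after  2: r0=0xa8 r1=0x46 r2=0xb5 r3=0xb5 r4=0xe5 r5=0x91  N=0 Z=0
after  3: r0=0xa8 r1=0x46 r2=0xb5 r3=0xbd r4=0xe5 r5=0x91  N=1 Z=0
after  4: r0=0xa8 r1=0x46 r2=0xe7 r3=0xbd r4=0xe5 r5=0x91  N=1 Z=0
-- IRQ taken; context saved, return-PC = 5 --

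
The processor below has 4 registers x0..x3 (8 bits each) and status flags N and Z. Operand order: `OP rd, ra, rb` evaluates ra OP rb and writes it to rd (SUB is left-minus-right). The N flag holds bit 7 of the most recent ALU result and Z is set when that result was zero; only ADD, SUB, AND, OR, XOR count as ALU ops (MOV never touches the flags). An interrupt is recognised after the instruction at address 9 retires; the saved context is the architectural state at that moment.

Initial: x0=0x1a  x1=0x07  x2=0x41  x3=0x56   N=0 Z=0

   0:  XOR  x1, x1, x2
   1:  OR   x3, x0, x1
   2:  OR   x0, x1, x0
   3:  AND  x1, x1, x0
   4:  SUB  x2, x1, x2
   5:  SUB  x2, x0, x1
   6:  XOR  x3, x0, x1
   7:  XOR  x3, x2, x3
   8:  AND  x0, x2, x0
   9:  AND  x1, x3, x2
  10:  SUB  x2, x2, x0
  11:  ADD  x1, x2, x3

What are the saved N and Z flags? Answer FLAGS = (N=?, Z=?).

FLAGS = (N=0, Z=1)

after  0: x0=0x1a x1=0x46 x2=0x41 x3=0x56  N=0 Z=0
after  1: x0=0x1a x1=0x46 x2=0x41 x3=0x5e  N=0 Z=0
after  2: x0=0x5e x1=0x46 x2=0x41 x3=0x5e  N=0 Z=0
after  3: x0=0x5e x1=0x46 x2=0x41 x3=0x5e  N=0 Z=0
after  4: x0=0x5e x1=0x46 x2=0x05 x3=0x5e  N=0 Z=0
after  5: x0=0x5e x1=0x46 x2=0x18 x3=0x5e  N=0 Z=0
after  6: x0=0x5e x1=0x46 x2=0x18 x3=0x18  N=0 Z=0
after  7: x0=0x5e x1=0x46 x2=0x18 x3=0x00  N=0 Z=1
after  8: x0=0x18 x1=0x46 x2=0x18 x3=0x00  N=0 Z=0
after  9: x0=0x18 x1=0x00 x2=0x18 x3=0x00  N=0 Z=1
-- IRQ taken; context saved, return-PC = 10 --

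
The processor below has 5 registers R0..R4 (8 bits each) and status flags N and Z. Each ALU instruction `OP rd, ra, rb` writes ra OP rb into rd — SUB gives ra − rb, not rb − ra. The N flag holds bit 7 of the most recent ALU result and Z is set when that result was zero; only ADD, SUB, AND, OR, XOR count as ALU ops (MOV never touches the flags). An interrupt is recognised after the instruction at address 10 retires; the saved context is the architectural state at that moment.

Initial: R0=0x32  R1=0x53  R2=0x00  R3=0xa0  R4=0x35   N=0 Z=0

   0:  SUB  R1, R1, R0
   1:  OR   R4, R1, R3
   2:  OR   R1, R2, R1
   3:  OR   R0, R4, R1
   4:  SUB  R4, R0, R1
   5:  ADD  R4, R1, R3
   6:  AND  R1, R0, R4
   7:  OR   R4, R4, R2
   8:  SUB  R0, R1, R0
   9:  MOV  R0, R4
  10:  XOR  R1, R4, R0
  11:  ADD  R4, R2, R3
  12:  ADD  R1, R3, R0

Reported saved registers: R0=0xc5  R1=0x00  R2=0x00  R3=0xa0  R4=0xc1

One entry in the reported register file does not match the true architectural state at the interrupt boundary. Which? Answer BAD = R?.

after  0: R0=0x32 R1=0x21 R2=0x00 R3=0xa0 R4=0x35  N=0 Z=0
after  1: R0=0x32 R1=0x21 R2=0x00 R3=0xa0 R4=0xa1  N=1 Z=0
after  2: R0=0x32 R1=0x21 R2=0x00 R3=0xa0 R4=0xa1  N=0 Z=0
after  3: R0=0xa1 R1=0x21 R2=0x00 R3=0xa0 R4=0xa1  N=1 Z=0
after  4: R0=0xa1 R1=0x21 R2=0x00 R3=0xa0 R4=0x80  N=1 Z=0
after  5: R0=0xa1 R1=0x21 R2=0x00 R3=0xa0 R4=0xc1  N=1 Z=0
after  6: R0=0xa1 R1=0x81 R2=0x00 R3=0xa0 R4=0xc1  N=1 Z=0
after  7: R0=0xa1 R1=0x81 R2=0x00 R3=0xa0 R4=0xc1  N=1 Z=0
after  8: R0=0xe0 R1=0x81 R2=0x00 R3=0xa0 R4=0xc1  N=1 Z=0
after  9: R0=0xc1 R1=0x81 R2=0x00 R3=0xa0 R4=0xc1  N=1 Z=0
after 10: R0=0xc1 R1=0x00 R2=0x00 R3=0xa0 R4=0xc1  N=0 Z=1
-- IRQ taken; context saved, return-PC = 11 --
mismatch: R0: reported 0xc5 vs actual 0xc1

BAD = R0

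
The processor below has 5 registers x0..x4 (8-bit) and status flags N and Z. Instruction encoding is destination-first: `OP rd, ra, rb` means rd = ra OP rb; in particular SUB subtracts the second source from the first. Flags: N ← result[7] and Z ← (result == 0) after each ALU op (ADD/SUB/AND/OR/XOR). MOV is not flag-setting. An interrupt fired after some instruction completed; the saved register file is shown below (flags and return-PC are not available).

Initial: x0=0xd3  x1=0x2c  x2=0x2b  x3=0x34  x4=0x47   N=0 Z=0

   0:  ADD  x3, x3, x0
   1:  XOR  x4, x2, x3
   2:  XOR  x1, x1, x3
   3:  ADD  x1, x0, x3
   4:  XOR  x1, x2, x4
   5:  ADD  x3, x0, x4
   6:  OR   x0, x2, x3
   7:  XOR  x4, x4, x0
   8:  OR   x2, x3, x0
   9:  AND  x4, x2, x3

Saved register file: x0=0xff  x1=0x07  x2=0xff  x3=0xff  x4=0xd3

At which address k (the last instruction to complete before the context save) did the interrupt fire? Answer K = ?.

after  0: x0=0xd3 x1=0x2c x2=0x2b x3=0x07 x4=0x47  N=0 Z=0
after  1: x0=0xd3 x1=0x2c x2=0x2b x3=0x07 x4=0x2c  N=0 Z=0
after  2: x0=0xd3 x1=0x2b x2=0x2b x3=0x07 x4=0x2c  N=0 Z=0
after  3: x0=0xd3 x1=0xda x2=0x2b x3=0x07 x4=0x2c  N=1 Z=0
after  4: x0=0xd3 x1=0x07 x2=0x2b x3=0x07 x4=0x2c  N=0 Z=0
after  5: x0=0xd3 x1=0x07 x2=0x2b x3=0xff x4=0x2c  N=1 Z=0
after  6: x0=0xff x1=0x07 x2=0x2b x3=0xff x4=0x2c  N=1 Z=0
after  7: x0=0xff x1=0x07 x2=0x2b x3=0xff x4=0xd3  N=1 Z=0
after  8: x0=0xff x1=0x07 x2=0xff x3=0xff x4=0xd3  N=1 Z=0
-- IRQ taken; context saved, return-PC = 9 --

K = 8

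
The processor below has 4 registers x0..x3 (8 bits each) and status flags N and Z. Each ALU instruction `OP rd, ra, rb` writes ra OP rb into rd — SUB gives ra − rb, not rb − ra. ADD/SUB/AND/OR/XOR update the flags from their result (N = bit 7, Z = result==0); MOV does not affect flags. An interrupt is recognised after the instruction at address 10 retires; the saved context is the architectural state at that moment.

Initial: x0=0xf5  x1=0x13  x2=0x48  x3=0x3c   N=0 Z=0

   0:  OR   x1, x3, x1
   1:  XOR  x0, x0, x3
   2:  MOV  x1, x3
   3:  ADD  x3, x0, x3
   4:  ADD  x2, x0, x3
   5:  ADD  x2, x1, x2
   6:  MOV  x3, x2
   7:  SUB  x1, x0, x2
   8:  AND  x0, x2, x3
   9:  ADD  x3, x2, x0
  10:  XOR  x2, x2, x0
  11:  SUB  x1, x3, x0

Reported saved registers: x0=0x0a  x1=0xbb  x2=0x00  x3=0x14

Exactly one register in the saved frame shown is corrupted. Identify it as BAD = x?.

after  0: x0=0xf5 x1=0x3f x2=0x48 x3=0x3c  N=0 Z=0
after  1: x0=0xc9 x1=0x3f x2=0x48 x3=0x3c  N=1 Z=0
after  2: x0=0xc9 x1=0x3c x2=0x48 x3=0x3c  N=1 Z=0
after  3: x0=0xc9 x1=0x3c x2=0x48 x3=0x05  N=0 Z=0
after  4: x0=0xc9 x1=0x3c x2=0xce x3=0x05  N=1 Z=0
after  5: x0=0xc9 x1=0x3c x2=0x0a x3=0x05  N=0 Z=0
after  6: x0=0xc9 x1=0x3c x2=0x0a x3=0x0a  N=0 Z=0
after  7: x0=0xc9 x1=0xbf x2=0x0a x3=0x0a  N=1 Z=0
after  8: x0=0x0a x1=0xbf x2=0x0a x3=0x0a  N=0 Z=0
after  9: x0=0x0a x1=0xbf x2=0x0a x3=0x14  N=0 Z=0
after 10: x0=0x0a x1=0xbf x2=0x00 x3=0x14  N=0 Z=1
-- IRQ taken; context saved, return-PC = 11 --
mismatch: x1: reported 0xbb vs actual 0xbf

BAD = x1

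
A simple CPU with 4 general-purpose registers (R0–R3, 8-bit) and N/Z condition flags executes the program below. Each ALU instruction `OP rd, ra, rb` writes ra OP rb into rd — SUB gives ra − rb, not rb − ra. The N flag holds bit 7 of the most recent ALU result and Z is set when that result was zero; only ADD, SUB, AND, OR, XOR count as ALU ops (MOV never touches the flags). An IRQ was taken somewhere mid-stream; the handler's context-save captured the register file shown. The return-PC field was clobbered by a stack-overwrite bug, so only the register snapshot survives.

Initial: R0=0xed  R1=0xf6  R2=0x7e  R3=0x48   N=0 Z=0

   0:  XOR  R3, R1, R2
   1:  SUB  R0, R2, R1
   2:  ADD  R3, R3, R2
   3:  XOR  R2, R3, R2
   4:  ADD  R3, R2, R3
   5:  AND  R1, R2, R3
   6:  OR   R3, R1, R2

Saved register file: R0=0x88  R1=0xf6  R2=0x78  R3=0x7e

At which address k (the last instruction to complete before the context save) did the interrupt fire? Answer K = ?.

after  0: R0=0xed R1=0xf6 R2=0x7e R3=0x88  N=1 Z=0
after  1: R0=0x88 R1=0xf6 R2=0x7e R3=0x88  N=1 Z=0
after  2: R0=0x88 R1=0xf6 R2=0x7e R3=0x06  N=0 Z=0
after  3: R0=0x88 R1=0xf6 R2=0x78 R3=0x06  N=0 Z=0
after  4: R0=0x88 R1=0xf6 R2=0x78 R3=0x7e  N=0 Z=0
-- IRQ taken; context saved, return-PC = 5 --

K = 4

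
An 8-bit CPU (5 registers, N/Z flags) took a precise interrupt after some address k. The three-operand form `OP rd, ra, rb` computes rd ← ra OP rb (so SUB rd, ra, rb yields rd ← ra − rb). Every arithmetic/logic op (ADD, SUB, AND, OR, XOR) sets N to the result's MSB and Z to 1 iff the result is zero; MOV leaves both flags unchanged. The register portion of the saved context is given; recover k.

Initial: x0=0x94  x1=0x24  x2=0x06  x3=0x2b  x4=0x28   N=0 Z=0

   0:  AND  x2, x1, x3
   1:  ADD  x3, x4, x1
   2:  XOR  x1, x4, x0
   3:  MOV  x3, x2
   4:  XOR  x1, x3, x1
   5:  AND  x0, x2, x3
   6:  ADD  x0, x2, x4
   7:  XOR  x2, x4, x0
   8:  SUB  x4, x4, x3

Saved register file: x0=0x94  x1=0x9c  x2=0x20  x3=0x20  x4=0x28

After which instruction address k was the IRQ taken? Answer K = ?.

K = 4

after  0: x0=0x94 x1=0x24 x2=0x20 x3=0x2b x4=0x28  N=0 Z=0
after  1: x0=0x94 x1=0x24 x2=0x20 x3=0x4c x4=0x28  N=0 Z=0
after  2: x0=0x94 x1=0xbc x2=0x20 x3=0x4c x4=0x28  N=1 Z=0
after  3: x0=0x94 x1=0xbc x2=0x20 x3=0x20 x4=0x28  N=1 Z=0
after  4: x0=0x94 x1=0x9c x2=0x20 x3=0x20 x4=0x28  N=1 Z=0
-- IRQ taken; context saved, return-PC = 5 --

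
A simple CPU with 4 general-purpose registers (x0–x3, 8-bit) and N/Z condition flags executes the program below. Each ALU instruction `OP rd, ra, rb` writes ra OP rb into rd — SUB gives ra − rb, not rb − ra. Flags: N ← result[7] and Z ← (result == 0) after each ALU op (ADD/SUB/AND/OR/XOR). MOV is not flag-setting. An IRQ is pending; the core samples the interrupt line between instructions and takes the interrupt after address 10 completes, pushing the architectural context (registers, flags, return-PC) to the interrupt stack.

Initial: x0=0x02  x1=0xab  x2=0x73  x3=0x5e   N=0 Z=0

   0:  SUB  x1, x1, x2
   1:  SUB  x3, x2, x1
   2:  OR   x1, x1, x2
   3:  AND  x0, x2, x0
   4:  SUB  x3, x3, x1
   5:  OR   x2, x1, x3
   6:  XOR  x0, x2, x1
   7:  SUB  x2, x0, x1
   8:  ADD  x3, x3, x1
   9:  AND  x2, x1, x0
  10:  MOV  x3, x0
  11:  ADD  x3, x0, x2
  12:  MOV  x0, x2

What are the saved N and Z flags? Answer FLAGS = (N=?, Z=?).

after  0: x0=0x02 x1=0x38 x2=0x73 x3=0x5e  N=0 Z=0
after  1: x0=0x02 x1=0x38 x2=0x73 x3=0x3b  N=0 Z=0
after  2: x0=0x02 x1=0x7b x2=0x73 x3=0x3b  N=0 Z=0
after  3: x0=0x02 x1=0x7b x2=0x73 x3=0x3b  N=0 Z=0
after  4: x0=0x02 x1=0x7b x2=0x73 x3=0xc0  N=1 Z=0
after  5: x0=0x02 x1=0x7b x2=0xfb x3=0xc0  N=1 Z=0
after  6: x0=0x80 x1=0x7b x2=0xfb x3=0xc0  N=1 Z=0
after  7: x0=0x80 x1=0x7b x2=0x05 x3=0xc0  N=0 Z=0
after  8: x0=0x80 x1=0x7b x2=0x05 x3=0x3b  N=0 Z=0
after  9: x0=0x80 x1=0x7b x2=0x00 x3=0x3b  N=0 Z=1
after 10: x0=0x80 x1=0x7b x2=0x00 x3=0x80  N=0 Z=1
-- IRQ taken; context saved, return-PC = 11 --

FLAGS = (N=0, Z=1)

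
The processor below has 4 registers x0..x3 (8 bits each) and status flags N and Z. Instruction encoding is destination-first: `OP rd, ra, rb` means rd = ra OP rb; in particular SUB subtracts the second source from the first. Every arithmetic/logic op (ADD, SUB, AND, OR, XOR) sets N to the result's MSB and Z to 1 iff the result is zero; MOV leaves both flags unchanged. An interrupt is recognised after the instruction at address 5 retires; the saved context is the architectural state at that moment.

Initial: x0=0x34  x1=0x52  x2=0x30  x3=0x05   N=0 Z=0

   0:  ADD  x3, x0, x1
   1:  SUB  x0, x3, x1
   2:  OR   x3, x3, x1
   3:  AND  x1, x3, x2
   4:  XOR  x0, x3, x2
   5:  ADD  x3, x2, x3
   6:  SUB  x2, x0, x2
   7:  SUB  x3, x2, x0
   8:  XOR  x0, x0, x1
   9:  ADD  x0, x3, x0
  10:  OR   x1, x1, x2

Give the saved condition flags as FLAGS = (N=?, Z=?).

FLAGS = (N=0, Z=0)

after  0: x0=0x34 x1=0x52 x2=0x30 x3=0x86  N=1 Z=0
after  1: x0=0x34 x1=0x52 x2=0x30 x3=0x86  N=0 Z=0
after  2: x0=0x34 x1=0x52 x2=0x30 x3=0xd6  N=1 Z=0
after  3: x0=0x34 x1=0x10 x2=0x30 x3=0xd6  N=0 Z=0
after  4: x0=0xe6 x1=0x10 x2=0x30 x3=0xd6  N=1 Z=0
after  5: x0=0xe6 x1=0x10 x2=0x30 x3=0x06  N=0 Z=0
-- IRQ taken; context saved, return-PC = 6 --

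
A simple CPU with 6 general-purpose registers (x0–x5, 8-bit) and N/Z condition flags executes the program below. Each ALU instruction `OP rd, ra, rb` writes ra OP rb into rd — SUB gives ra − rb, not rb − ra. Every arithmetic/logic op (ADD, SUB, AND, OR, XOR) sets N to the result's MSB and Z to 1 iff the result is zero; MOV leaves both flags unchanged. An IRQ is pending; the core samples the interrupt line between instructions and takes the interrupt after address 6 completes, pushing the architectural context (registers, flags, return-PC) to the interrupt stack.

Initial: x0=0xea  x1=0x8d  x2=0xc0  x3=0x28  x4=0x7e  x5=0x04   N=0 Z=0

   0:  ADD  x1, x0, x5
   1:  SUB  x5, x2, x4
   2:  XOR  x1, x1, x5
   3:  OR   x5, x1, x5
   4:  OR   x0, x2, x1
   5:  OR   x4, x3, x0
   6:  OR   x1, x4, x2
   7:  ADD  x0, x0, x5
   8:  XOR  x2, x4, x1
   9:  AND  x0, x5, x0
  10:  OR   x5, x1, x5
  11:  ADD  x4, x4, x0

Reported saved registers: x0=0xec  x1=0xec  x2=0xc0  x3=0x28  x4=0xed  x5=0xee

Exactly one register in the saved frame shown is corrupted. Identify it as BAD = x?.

after  0: x0=0xea x1=0xee x2=0xc0 x3=0x28 x4=0x7e x5=0x04  N=1 Z=0
after  1: x0=0xea x1=0xee x2=0xc0 x3=0x28 x4=0x7e x5=0x42  N=0 Z=0
after  2: x0=0xea x1=0xac x2=0xc0 x3=0x28 x4=0x7e x5=0x42  N=1 Z=0
after  3: x0=0xea x1=0xac x2=0xc0 x3=0x28 x4=0x7e x5=0xee  N=1 Z=0
after  4: x0=0xec x1=0xac x2=0xc0 x3=0x28 x4=0x7e x5=0xee  N=1 Z=0
after  5: x0=0xec x1=0xac x2=0xc0 x3=0x28 x4=0xec x5=0xee  N=1 Z=0
after  6: x0=0xec x1=0xec x2=0xc0 x3=0x28 x4=0xec x5=0xee  N=1 Z=0
-- IRQ taken; context saved, return-PC = 7 --
mismatch: x4: reported 0xed vs actual 0xec

BAD = x4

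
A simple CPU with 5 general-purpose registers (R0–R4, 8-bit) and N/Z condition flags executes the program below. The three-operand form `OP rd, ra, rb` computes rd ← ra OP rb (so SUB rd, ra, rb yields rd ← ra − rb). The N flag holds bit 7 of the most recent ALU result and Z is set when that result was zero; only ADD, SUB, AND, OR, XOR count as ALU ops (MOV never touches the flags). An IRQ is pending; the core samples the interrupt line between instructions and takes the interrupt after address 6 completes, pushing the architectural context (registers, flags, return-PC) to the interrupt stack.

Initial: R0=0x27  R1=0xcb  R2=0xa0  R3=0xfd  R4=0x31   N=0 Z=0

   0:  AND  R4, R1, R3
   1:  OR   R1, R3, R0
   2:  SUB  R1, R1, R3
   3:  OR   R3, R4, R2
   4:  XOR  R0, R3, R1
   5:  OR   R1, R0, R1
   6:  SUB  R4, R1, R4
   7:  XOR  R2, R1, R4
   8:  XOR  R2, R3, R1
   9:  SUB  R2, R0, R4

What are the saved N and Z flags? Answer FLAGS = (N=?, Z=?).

after  0: R0=0x27 R1=0xcb R2=0xa0 R3=0xfd R4=0xc9  N=1 Z=0
after  1: R0=0x27 R1=0xff R2=0xa0 R3=0xfd R4=0xc9  N=1 Z=0
after  2: R0=0x27 R1=0x02 R2=0xa0 R3=0xfd R4=0xc9  N=0 Z=0
after  3: R0=0x27 R1=0x02 R2=0xa0 R3=0xe9 R4=0xc9  N=1 Z=0
after  4: R0=0xeb R1=0x02 R2=0xa0 R3=0xe9 R4=0xc9  N=1 Z=0
after  5: R0=0xeb R1=0xeb R2=0xa0 R3=0xe9 R4=0xc9  N=1 Z=0
after  6: R0=0xeb R1=0xeb R2=0xa0 R3=0xe9 R4=0x22  N=0 Z=0
-- IRQ taken; context saved, return-PC = 7 --

FLAGS = (N=0, Z=0)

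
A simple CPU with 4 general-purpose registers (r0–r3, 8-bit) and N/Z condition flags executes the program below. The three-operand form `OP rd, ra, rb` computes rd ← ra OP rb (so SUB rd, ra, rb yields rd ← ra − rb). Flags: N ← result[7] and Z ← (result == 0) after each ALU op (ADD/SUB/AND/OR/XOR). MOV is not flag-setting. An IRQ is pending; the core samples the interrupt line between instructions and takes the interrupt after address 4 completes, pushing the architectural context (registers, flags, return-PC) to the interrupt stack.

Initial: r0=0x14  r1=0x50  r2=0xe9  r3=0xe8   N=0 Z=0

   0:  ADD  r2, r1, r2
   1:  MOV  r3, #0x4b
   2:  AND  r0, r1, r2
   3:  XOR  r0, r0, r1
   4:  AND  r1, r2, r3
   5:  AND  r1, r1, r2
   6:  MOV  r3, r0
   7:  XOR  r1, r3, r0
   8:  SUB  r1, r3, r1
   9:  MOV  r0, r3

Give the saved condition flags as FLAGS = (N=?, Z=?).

after  0: r0=0x14 r1=0x50 r2=0x39 r3=0xe8  N=0 Z=0
after  1: r0=0x14 r1=0x50 r2=0x39 r3=0x4b  N=0 Z=0
after  2: r0=0x10 r1=0x50 r2=0x39 r3=0x4b  N=0 Z=0
after  3: r0=0x40 r1=0x50 r2=0x39 r3=0x4b  N=0 Z=0
after  4: r0=0x40 r1=0x09 r2=0x39 r3=0x4b  N=0 Z=0
-- IRQ taken; context saved, return-PC = 5 --

FLAGS = (N=0, Z=0)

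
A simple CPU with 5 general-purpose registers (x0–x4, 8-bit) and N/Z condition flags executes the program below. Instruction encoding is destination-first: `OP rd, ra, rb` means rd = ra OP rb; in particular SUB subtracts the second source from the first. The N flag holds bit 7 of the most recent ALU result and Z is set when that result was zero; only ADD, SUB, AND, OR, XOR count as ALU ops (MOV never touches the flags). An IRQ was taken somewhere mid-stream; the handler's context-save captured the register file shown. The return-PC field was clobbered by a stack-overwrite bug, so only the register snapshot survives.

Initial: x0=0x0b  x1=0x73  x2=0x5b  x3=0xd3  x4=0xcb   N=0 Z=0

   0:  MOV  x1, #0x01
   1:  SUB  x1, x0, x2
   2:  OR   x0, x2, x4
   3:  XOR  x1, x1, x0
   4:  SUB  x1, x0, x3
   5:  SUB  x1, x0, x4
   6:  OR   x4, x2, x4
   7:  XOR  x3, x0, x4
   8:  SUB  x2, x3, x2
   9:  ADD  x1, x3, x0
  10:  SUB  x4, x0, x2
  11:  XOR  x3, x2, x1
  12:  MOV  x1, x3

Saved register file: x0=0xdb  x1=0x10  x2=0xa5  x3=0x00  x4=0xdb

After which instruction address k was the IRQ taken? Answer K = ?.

after  0: x0=0x0b x1=0x01 x2=0x5b x3=0xd3 x4=0xcb  N=0 Z=0
after  1: x0=0x0b x1=0xb0 x2=0x5b x3=0xd3 x4=0xcb  N=1 Z=0
after  2: x0=0xdb x1=0xb0 x2=0x5b x3=0xd3 x4=0xcb  N=1 Z=0
after  3: x0=0xdb x1=0x6b x2=0x5b x3=0xd3 x4=0xcb  N=0 Z=0
after  4: x0=0xdb x1=0x08 x2=0x5b x3=0xd3 x4=0xcb  N=0 Z=0
after  5: x0=0xdb x1=0x10 x2=0x5b x3=0xd3 x4=0xcb  N=0 Z=0
after  6: x0=0xdb x1=0x10 x2=0x5b x3=0xd3 x4=0xdb  N=1 Z=0
after  7: x0=0xdb x1=0x10 x2=0x5b x3=0x00 x4=0xdb  N=0 Z=1
after  8: x0=0xdb x1=0x10 x2=0xa5 x3=0x00 x4=0xdb  N=1 Z=0
-- IRQ taken; context saved, return-PC = 9 --

K = 8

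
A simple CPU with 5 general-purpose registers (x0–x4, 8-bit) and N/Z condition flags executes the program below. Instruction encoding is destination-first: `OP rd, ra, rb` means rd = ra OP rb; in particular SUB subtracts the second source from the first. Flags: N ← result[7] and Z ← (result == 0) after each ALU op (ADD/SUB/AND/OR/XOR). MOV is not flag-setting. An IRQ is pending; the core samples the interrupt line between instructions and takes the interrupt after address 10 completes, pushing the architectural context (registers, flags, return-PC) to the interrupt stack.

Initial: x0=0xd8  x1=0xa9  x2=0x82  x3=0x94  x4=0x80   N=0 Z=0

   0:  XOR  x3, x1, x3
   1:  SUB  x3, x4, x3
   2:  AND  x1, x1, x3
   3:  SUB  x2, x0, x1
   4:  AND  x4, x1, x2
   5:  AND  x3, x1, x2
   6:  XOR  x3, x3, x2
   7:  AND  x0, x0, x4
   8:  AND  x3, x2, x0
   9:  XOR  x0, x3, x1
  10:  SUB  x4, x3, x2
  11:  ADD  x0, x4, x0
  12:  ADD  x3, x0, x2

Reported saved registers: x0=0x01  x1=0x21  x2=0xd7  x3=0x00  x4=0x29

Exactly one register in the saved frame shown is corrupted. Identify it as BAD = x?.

BAD = x1

after  0: x0=0xd8 x1=0xa9 x2=0x82 x3=0x3d x4=0x80  N=0 Z=0
after  1: x0=0xd8 x1=0xa9 x2=0x82 x3=0x43 x4=0x80  N=0 Z=0
after  2: x0=0xd8 x1=0x01 x2=0x82 x3=0x43 x4=0x80  N=0 Z=0
after  3: x0=0xd8 x1=0x01 x2=0xd7 x3=0x43 x4=0x80  N=1 Z=0
after  4: x0=0xd8 x1=0x01 x2=0xd7 x3=0x43 x4=0x01  N=0 Z=0
after  5: x0=0xd8 x1=0x01 x2=0xd7 x3=0x01 x4=0x01  N=0 Z=0
after  6: x0=0xd8 x1=0x01 x2=0xd7 x3=0xd6 x4=0x01  N=1 Z=0
after  7: x0=0x00 x1=0x01 x2=0xd7 x3=0xd6 x4=0x01  N=0 Z=1
after  8: x0=0x00 x1=0x01 x2=0xd7 x3=0x00 x4=0x01  N=0 Z=1
after  9: x0=0x01 x1=0x01 x2=0xd7 x3=0x00 x4=0x01  N=0 Z=0
after 10: x0=0x01 x1=0x01 x2=0xd7 x3=0x00 x4=0x29  N=0 Z=0
-- IRQ taken; context saved, return-PC = 11 --
mismatch: x1: reported 0x21 vs actual 0x01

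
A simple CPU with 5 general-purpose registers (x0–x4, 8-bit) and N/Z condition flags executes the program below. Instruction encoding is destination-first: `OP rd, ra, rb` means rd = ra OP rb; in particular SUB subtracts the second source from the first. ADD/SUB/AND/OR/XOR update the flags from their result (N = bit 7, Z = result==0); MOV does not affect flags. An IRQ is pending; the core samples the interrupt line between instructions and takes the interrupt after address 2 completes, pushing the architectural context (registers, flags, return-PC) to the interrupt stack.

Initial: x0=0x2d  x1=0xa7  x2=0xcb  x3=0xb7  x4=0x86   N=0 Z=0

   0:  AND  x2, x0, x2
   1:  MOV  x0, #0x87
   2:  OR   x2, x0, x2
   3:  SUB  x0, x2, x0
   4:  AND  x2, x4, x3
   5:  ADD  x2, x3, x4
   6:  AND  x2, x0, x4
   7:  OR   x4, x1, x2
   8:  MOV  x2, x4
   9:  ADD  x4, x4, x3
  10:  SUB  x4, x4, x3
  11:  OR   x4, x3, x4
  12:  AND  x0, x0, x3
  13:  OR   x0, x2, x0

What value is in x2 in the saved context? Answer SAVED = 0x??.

after  0: x0=0x2d x1=0xa7 x2=0x09 x3=0xb7 x4=0x86  N=0 Z=0
after  1: x0=0x87 x1=0xa7 x2=0x09 x3=0xb7 x4=0x86  N=0 Z=0
after  2: x0=0x87 x1=0xa7 x2=0x8f x3=0xb7 x4=0x86  N=1 Z=0
-- IRQ taken; context saved, return-PC = 3 --

SAVED = 0x8f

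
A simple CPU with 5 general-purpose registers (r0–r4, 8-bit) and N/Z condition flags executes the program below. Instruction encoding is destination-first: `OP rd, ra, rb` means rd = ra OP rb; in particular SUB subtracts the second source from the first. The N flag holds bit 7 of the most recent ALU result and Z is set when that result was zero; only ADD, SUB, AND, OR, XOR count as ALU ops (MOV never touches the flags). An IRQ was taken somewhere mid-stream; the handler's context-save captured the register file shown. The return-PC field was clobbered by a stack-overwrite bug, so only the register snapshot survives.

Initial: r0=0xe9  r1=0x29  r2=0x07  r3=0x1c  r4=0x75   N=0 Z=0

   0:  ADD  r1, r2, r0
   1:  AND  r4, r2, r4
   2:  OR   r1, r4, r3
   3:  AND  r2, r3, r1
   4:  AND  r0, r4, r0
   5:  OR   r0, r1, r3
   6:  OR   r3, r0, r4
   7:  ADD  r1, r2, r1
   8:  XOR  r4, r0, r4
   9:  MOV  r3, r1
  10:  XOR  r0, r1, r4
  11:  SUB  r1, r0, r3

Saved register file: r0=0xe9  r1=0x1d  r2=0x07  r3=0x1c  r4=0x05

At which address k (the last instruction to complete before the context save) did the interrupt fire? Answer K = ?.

K = 2

after  0: r0=0xe9 r1=0xf0 r2=0x07 r3=0x1c r4=0x75  N=1 Z=0
after  1: r0=0xe9 r1=0xf0 r2=0x07 r3=0x1c r4=0x05  N=0 Z=0
after  2: r0=0xe9 r1=0x1d r2=0x07 r3=0x1c r4=0x05  N=0 Z=0
-- IRQ taken; context saved, return-PC = 3 --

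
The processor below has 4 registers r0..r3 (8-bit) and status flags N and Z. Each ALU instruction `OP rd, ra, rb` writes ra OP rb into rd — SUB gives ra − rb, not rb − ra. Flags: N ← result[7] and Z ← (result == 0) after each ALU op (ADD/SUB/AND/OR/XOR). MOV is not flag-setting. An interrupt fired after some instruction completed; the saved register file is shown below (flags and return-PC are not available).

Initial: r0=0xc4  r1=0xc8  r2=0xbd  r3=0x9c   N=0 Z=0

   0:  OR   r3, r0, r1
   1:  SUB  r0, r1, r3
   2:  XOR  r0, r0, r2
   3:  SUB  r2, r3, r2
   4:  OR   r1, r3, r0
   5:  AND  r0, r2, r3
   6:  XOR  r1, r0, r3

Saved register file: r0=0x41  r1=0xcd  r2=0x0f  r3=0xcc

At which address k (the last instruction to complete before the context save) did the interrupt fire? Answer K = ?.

after  0: r0=0xc4 r1=0xc8 r2=0xbd r3=0xcc  N=1 Z=0
after  1: r0=0xfc r1=0xc8 r2=0xbd r3=0xcc  N=1 Z=0
after  2: r0=0x41 r1=0xc8 r2=0xbd r3=0xcc  N=0 Z=0
after  3: r0=0x41 r1=0xc8 r2=0x0f r3=0xcc  N=0 Z=0
after  4: r0=0x41 r1=0xcd r2=0x0f r3=0xcc  N=1 Z=0
-- IRQ taken; context saved, return-PC = 5 --

K = 4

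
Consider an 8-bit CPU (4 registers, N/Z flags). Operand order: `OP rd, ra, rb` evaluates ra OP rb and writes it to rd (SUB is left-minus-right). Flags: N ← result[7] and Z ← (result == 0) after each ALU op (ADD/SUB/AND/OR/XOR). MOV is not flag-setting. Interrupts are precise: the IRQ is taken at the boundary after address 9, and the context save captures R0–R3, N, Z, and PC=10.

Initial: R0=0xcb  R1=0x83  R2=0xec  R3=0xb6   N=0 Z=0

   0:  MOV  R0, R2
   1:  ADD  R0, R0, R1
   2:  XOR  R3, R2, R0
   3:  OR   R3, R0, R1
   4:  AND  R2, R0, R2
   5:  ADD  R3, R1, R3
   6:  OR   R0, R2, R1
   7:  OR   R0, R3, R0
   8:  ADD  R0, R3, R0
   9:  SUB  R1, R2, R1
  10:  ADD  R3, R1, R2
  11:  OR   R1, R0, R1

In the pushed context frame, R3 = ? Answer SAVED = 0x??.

SAVED = 0x72

after  0: R0=0xec R1=0x83 R2=0xec R3=0xb6  N=0 Z=0
after  1: R0=0x6f R1=0x83 R2=0xec R3=0xb6  N=0 Z=0
after  2: R0=0x6f R1=0x83 R2=0xec R3=0x83  N=1 Z=0
after  3: R0=0x6f R1=0x83 R2=0xec R3=0xef  N=1 Z=0
after  4: R0=0x6f R1=0x83 R2=0x6c R3=0xef  N=0 Z=0
after  5: R0=0x6f R1=0x83 R2=0x6c R3=0x72  N=0 Z=0
after  6: R0=0xef R1=0x83 R2=0x6c R3=0x72  N=1 Z=0
after  7: R0=0xff R1=0x83 R2=0x6c R3=0x72  N=1 Z=0
after  8: R0=0x71 R1=0x83 R2=0x6c R3=0x72  N=0 Z=0
after  9: R0=0x71 R1=0xe9 R2=0x6c R3=0x72  N=1 Z=0
-- IRQ taken; context saved, return-PC = 10 --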